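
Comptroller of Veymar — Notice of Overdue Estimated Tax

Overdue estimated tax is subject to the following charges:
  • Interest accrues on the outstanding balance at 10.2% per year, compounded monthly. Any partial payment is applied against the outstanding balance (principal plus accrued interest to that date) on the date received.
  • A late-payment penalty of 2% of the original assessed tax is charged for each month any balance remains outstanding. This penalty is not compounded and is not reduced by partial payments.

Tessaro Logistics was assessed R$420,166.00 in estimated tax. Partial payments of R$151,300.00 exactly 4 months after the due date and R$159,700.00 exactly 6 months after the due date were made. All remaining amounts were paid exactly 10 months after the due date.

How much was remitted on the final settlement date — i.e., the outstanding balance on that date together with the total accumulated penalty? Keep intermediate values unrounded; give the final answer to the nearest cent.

R$216,929.24

Monthly rate = 10.2% ÷ 12 = 0.85%
Balance at month 4: R$420,166.0000 × (1 + 0.0085)^4 = R$434,634.8203…
After R$151,300.00 payment: R$434,634.8203… − R$151,300.00 = R$283,334.8203…
Balance at month 6: R$283,334.8203… × (1 + 0.0085)^2 = R$288,171.9832…
After R$159,700.00 payment: R$288,171.9832… − R$159,700.00 = R$128,471.9832…
Balance at month 10: R$128,471.9832… × (1 + 0.0085)^4 = R$132,896.0395…
Penalty: 10 × 2% × R$420,166.00 = R$84,033.20
Final settlement = outstanding balance + penalty = R$132,896.0395… + R$84,033.20 = R$216,929.24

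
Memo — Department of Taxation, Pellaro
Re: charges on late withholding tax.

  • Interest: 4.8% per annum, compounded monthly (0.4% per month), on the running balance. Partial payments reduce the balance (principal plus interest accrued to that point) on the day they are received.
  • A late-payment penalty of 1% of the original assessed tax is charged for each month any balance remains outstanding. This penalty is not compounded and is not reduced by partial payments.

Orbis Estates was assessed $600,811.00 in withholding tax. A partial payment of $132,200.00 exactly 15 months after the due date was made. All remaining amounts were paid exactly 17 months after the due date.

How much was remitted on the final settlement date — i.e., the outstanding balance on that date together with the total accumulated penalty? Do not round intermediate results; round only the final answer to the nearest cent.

$611,878.18

Balance at month 15: $600,811.0000 × (1 + 0.004)^15 = $637,886.7299…
After $132,200.00 payment: $637,886.7299… − $132,200.00 = $505,686.7299…
Balance at month 17: $505,686.7299… × (1 + 0.004)^2 = $509,740.3147…
Penalty: 17 × 1% × $600,811.00 = $102,137.87
Final settlement = outstanding balance + penalty = $509,740.3147… + $102,137.87 = $611,878.18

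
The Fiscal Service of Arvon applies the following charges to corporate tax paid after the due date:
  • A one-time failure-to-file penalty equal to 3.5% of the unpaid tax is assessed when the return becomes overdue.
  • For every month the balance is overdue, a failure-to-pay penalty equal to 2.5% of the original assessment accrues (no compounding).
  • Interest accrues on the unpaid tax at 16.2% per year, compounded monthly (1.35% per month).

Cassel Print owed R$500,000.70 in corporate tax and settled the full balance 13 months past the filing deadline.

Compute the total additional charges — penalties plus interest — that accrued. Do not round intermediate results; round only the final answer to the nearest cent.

R$275,222.14

Failure-to-file penalty: 3.5% × R$500,000.70 = R$17,500.02…
Failure-to-pay penalty = 2.5% × R$500,000.70 × 13 mo = R$162,500.23…
Interest: R$500,000.70 × ((1 + 0.0135)^13 − 1) = R$500,000.70 × 0.1904435… = R$95,221.8851…
Penalties + interest = R$180,000.2520 + R$95,221.8851… = R$275,222.14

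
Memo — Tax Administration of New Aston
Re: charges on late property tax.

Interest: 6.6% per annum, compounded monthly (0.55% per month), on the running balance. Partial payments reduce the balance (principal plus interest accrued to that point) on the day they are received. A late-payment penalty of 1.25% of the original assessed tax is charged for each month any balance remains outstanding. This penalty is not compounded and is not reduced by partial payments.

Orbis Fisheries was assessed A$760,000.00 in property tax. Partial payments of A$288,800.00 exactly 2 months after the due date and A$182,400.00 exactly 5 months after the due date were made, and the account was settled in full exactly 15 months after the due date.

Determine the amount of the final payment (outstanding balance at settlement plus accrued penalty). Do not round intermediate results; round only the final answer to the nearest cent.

A$464,843.92

Balance at month 2: A$760,000.0000 × (1 + 0.0055)^2 = A$768,382.9900
After A$288,800.00 payment: A$768,382.9900 − A$288,800.00 = A$479,582.9900
Balance at month 5: A$479,582.9900 × (1 + 0.0055)^3 = A$487,539.7113…
After A$182,400.00 payment: A$487,539.7113… − A$182,400.00 = A$305,139.7113…
Balance at month 15: A$305,139.7113… × (1 + 0.0055)^10 = A$322,343.9180…
Penalty: 15 × 1.25% × A$760,000.00 = A$142,500.00
Final settlement = outstanding balance + penalty = A$322,343.9180… + A$142,500.00 = A$464,843.92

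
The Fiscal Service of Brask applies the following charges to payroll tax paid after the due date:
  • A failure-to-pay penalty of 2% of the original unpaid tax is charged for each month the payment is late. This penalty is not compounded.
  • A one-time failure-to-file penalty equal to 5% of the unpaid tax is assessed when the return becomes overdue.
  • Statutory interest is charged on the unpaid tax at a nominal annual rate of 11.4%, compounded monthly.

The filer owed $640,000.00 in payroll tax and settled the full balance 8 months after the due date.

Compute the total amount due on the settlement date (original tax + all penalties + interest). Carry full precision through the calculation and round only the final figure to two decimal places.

Failure-to-file penalty: 5% × $640,000.00 = $32,000.00
Failure-to-pay penalty = 2% × $640,000.00 × 8 mo = $102,400.00
Interest (11.4%/yr ÷ 12 = 0.95%/month): $640,000.00 × ((1 + 0.0095)^8 − 1) = $50,288.3760…
Total = $640,000.00 + $134,400.0000 + $50,288.3760… = $824,688.38

$824,688.38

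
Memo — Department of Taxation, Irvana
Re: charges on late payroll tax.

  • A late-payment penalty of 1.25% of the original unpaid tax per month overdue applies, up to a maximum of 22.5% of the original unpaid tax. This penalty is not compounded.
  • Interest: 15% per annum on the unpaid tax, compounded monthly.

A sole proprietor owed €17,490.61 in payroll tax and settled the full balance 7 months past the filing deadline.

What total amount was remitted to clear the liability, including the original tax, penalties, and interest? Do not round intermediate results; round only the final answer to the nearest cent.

€20,610.07

Penalty: 7 × 1.25% × €17,490.61 = €1,530.43… (below the 22.5% cap of €3,935.39…)
Interest (15%/yr ÷ 12 = 1.25%/month): €17,490.61 × ((1 + 0.0125)^7 − 1) = €1,589.0301…
Total = €17,490.61 + €1,530.4284… + €1,589.0301… = €20,610.07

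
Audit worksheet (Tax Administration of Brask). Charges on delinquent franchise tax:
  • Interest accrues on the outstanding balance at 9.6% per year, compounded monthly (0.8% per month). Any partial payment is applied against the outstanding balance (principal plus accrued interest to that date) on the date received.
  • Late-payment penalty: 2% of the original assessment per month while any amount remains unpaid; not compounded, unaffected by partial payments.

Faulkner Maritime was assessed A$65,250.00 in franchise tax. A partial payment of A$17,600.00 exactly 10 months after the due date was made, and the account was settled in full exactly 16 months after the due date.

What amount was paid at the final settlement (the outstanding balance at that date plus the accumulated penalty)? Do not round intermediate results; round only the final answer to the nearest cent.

A$76,540.45

Balance at month 10: A$65,250.0000 × (1 + 0.008)^10 = A$70,661.9856…
After A$17,600.00 payment: A$70,661.9856… − A$17,600.00 = A$53,061.9856…
Balance at month 16: A$53,061.9856… × (1 + 0.008)^6 = A$55,660.4471…
Penalty: 16 × 2% × A$65,250.00 = A$20,880.00
Final settlement = outstanding balance + penalty = A$55,660.4471… + A$20,880.00 = A$76,540.45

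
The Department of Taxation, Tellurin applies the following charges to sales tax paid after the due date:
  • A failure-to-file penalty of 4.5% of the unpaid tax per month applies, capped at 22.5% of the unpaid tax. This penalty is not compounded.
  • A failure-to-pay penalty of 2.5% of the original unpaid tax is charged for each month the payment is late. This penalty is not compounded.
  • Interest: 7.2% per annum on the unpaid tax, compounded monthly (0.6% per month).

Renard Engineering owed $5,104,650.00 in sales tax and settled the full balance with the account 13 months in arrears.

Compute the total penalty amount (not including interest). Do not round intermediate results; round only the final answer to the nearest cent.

Failure-to-file: 13 × 4.5% × $5,104,650.00 = $2,986,220.25, capped at 22.5% × $5,104,650.00 = $1,148,546.25
Failure-to-pay penalty = 2.5% × $5,104,650.00 × 13 mo = $1,659,011.25
Total penalty = $1,148,546.25 + $1,659,011.25 = $2,807,557.50

$2,807,557.50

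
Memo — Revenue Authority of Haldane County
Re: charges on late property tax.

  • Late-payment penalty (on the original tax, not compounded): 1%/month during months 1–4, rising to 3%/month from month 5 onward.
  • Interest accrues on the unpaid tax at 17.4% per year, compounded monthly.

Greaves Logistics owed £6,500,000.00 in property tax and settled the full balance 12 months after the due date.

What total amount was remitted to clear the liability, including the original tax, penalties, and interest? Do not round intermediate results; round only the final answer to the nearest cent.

£9,545,702.37

Penalty, months 1–4: 4 × 1% × £6,500,000.00 = £260,000.00
Penalty, months 5–12: 8 × 3% × £6,500,000.00 = £1,560,000.00
Interest (17.4%/yr ÷ 12 = 1.45%/month): £6,500,000.00 × ((1 + 0.0145)^12 − 1) = £1,225,702.3698…
Total = £6,500,000.00 + £1,820,000.0000 + £1,225,702.3698… = £9,545,702.37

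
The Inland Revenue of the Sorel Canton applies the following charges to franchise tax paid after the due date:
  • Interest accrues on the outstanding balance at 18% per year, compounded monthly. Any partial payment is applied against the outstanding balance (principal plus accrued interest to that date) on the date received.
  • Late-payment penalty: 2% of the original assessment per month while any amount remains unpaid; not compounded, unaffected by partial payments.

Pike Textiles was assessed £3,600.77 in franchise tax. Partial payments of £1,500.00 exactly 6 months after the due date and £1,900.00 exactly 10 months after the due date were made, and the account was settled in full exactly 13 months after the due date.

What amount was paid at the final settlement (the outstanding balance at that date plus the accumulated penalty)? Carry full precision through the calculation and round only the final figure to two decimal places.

£1,654.37

Monthly rate = 18% ÷ 12 = 1.5%
Balance at month 6: £3,600.7700 × (1 + 0.015)^6 = £3,937.2377…
After £1,500.00 payment: £3,937.2377… − £1,500.00 = £2,437.2377…
Balance at month 10: £2,437.2377… × (1 + 0.015)^4 = £2,586.7953…
After £1,900.00 payment: £2,586.7953… − £1,900.00 = £686.7953…
Balance at month 13: £686.7953… × (1 + 0.015)^3 = £718.1670…
Penalty: 13 × 2% × £3,600.77 = £936.20…
Final settlement = outstanding balance + penalty = £718.1670… + £936.20… = £1,654.37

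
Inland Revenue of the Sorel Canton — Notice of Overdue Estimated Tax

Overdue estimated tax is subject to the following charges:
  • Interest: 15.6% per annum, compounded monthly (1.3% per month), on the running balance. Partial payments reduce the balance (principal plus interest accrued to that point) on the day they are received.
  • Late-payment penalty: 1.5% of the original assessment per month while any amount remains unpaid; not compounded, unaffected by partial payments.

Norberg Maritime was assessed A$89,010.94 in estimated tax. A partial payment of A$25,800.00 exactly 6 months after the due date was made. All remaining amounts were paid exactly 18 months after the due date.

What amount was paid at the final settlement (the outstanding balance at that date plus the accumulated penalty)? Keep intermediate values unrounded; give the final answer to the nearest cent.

A$106,216.24

Balance at month 6: A$89,010.9400 × (1 + 0.013)^6 = A$96,183.3855…
After A$25,800.00 payment: A$96,183.3855… − A$25,800.00 = A$70,383.3855…
Balance at month 18: A$70,383.3855… × (1 + 0.013)^12 = A$82,183.2851…
Penalty: 18 × 1.5% × A$89,010.94 = A$24,032.95…
Final settlement = outstanding balance + penalty = A$82,183.2851… + A$24,032.95… = A$106,216.24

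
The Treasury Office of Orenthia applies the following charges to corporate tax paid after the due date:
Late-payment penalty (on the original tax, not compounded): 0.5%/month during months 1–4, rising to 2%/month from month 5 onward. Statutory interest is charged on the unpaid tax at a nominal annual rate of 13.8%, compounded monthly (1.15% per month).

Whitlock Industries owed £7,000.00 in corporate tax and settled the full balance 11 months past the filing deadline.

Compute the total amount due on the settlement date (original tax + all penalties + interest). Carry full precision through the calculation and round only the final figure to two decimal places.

Penalty, months 1–4: 4 × 0.5% × £7,000.00 = £140.00
Penalty, months 5–11: 7 × 2% × £7,000.00 = £980.00
Interest: £7,000.00 × ((1 + 0.0115)^11 − 1) = £7,000.00 × 0.1340306… = £938.2139…
Total = £7,000.00 + £1,120.0000 + £938.2139… = £9,058.21

£9,058.21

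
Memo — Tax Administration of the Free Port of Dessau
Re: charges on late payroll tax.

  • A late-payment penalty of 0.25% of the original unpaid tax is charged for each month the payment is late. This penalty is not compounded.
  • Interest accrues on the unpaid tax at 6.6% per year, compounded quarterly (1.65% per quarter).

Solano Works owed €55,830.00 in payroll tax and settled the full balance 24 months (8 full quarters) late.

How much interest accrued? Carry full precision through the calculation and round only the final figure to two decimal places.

€7,809.49

Interest: €55,830.00 × ((1 + 0.0165)^8 − 1) = €55,830.00 × 0.1398798… = €7,809.4902…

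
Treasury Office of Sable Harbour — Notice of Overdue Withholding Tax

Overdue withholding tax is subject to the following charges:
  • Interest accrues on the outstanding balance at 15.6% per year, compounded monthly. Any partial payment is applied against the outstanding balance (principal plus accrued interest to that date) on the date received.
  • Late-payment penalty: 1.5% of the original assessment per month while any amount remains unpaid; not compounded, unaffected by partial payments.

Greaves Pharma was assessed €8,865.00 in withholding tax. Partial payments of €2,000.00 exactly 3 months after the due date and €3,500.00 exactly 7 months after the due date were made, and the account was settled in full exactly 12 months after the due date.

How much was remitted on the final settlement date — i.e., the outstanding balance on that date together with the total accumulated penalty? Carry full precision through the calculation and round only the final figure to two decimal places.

Monthly rate = 15.6% ÷ 12 = 1.3%
Balance at month 3: €8,865.0000 × (1 + 0.013)^3 = €9,215.2490…
After €2,000.00 payment: €9,215.2490… − €2,000.00 = €7,215.2490…
Balance at month 7: €7,215.2490… × (1 + 0.013)^4 = €7,597.8219…
After €3,500.00 payment: €7,597.8219… − €3,500.00 = €4,097.8219…
Balance at month 12: €4,097.8219… × (1 + 0.013)^5 = €4,371.1962…
Penalty: 12 × 1.5% × €8,865.00 = €1,595.70
Final settlement = outstanding balance + penalty = €4,371.1962… + €1,595.70 = €5,966.90

€5,966.90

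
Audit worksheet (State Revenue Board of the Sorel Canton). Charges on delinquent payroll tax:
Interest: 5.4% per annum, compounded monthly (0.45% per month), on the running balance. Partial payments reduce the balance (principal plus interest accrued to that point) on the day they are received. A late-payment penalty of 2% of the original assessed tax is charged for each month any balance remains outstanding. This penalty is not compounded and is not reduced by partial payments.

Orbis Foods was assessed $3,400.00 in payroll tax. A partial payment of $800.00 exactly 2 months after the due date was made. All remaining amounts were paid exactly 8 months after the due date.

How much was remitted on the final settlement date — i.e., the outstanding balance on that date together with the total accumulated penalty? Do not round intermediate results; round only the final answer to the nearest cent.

Balance at month 2: $3,400.0000 × (1 + 0.0045)^2 = $3,430.6689…
After $800.00 payment: $3,430.6689… − $800.00 = $2,630.6689…
Balance at month 8: $2,630.6689… × (1 + 0.0045)^6 = $2,702.5008…
Penalty: 8 × 2% × $3,400.00 = $544.00
Final settlement = outstanding balance + penalty = $2,702.5008… + $544.00 = $3,246.50

$3,246.50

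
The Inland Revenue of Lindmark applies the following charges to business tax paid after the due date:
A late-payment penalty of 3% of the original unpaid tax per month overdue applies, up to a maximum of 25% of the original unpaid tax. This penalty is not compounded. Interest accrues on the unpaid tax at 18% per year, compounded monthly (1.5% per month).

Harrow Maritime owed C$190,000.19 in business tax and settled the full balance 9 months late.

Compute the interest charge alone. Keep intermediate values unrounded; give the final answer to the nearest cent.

C$27,244.12

Interest: C$190,000.19 × ((1 + 0.015)^9 − 1) = C$190,000.19 × 0.1433900… = C$27,244.1226…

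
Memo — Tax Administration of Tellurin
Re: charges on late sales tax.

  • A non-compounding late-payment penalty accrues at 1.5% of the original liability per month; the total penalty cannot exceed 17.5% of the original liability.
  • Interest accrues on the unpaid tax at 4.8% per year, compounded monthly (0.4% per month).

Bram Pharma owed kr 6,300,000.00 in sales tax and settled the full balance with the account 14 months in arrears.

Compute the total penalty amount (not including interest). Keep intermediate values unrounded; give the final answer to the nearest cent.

kr 1,102,500.00

Penalty (uncapped): 14 × 1.5% × kr 6,300,000.00 = kr 1,323,000.00; cap = 17.5% × kr 6,300,000.00 = kr 1,102,500.00 → penalty = kr 1,102,500.00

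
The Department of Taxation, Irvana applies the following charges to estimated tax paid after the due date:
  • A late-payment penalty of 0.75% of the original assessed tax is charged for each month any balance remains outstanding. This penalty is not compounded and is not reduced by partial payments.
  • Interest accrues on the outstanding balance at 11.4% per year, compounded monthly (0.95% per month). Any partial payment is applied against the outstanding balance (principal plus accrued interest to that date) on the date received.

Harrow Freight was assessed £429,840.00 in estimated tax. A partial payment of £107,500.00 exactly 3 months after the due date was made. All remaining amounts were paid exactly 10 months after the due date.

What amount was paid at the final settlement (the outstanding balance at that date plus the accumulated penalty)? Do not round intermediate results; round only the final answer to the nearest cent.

£389,847.71

Balance at month 3: £429,840.0000 × (1 + 0.0095)^3 = £442,207.1877…
After £107,500.00 payment: £442,207.1877… − £107,500.00 = £334,707.1877…
Balance at month 10: £334,707.1877… × (1 + 0.0095)^7 = £357,609.7094…
Penalty: 10 × 0.75% × £429,840.00 = £32,238.00
Final settlement = outstanding balance + penalty = £357,609.7094… + £32,238.00 = £389,847.71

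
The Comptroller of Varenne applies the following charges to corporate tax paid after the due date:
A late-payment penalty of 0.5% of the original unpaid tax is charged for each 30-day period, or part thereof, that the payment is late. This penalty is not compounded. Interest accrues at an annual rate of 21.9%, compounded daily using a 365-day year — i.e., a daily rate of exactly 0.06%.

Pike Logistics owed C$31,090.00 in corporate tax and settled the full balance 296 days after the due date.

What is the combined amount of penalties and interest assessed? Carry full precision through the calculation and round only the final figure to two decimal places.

Penalty periods: ⌈296/30⌉ = 10; penalty = 10 × 0.5% × C$31,090.00 = C$1,554.50
Interest: C$31,090.00 × ((1 + 0.0006)^296 − 1) = C$31,090.00 × 0.19428388… = C$6,040.2858…
Penalties + interest = C$1,554.5000 + C$6,040.2858… = C$7,594.79

C$7,594.79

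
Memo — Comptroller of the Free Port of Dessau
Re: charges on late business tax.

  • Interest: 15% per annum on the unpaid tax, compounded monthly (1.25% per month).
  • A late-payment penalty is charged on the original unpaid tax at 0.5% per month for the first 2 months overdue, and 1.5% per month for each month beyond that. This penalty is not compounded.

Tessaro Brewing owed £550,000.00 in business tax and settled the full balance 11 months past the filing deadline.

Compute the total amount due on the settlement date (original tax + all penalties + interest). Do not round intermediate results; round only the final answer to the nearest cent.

£710,283.32

Penalty, months 1–2: 2 × 0.5% × £550,000.00 = £5,500.00
Penalty, months 3–11: 9 × 1.5% × £550,000.00 = £74,250.00
Interest: £550,000.00 × ((1 + 0.0125)^11 − 1) = £550,000.00 × 0.1464242… = £80,533.3183…
Total = £550,000.00 + £79,750.0000 + £80,533.3183… = £710,283.32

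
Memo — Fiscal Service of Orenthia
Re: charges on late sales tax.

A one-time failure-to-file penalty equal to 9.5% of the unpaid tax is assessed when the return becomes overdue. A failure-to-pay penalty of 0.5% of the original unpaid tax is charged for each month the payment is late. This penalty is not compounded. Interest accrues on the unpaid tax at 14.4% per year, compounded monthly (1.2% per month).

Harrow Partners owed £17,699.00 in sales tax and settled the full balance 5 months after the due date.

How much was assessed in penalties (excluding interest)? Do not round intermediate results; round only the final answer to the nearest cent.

£2,123.88

Failure-to-file penalty: 9.5% × £17,699.00 = £1,681.41…
Failure-to-pay penalty = 0.5% × £17,699.00 × 5 mo = £442.48…
Total penalty = £1,681.41… + £442.48… = £2,123.88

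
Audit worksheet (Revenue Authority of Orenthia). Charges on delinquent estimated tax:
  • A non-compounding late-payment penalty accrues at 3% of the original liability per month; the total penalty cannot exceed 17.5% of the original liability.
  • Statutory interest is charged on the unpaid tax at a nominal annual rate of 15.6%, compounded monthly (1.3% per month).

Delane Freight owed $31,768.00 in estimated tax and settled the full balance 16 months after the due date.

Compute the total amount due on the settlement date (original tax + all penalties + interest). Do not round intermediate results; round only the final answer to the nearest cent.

$44,620.19

Penalty (uncapped): 16 × 3% × $31,768.00 = $15,248.64; cap = 17.5% × $31,768.00 = $5,559.40 → penalty = $5,559.40
Interest: $31,768.00 × ((1 + 0.013)^16 − 1) = $31,768.00 × 0.2295640… = $7,292.7880…
Total = $31,768.00 + $5,559.4000 + $7,292.7880… = $44,620.19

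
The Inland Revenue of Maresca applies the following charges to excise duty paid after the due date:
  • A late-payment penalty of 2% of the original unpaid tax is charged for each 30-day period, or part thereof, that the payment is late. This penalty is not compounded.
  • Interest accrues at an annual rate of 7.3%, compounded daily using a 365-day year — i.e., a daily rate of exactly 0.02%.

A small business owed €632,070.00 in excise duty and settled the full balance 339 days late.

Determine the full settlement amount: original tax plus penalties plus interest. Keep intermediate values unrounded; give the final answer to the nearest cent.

€828,102.72

Penalty periods: ⌈339/30⌉ = 12; penalty = 12 × 2% × €632,070.00 = €151,696.80
Interest: €632,070.00 × ((1 + 0.0002)^339 − 1) = €632,070.00 × 0.07014400… = €44,335.9195…
Total = €632,070.00 + €151,696.8000 + €44,335.9195… = €828,102.72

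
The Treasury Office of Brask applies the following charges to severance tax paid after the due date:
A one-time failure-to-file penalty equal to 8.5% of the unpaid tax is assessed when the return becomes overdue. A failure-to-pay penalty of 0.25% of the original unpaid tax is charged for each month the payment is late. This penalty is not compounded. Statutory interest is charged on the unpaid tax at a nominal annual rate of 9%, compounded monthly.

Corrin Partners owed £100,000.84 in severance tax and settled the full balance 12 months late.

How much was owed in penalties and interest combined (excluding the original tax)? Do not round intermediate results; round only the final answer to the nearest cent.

£20,880.87

Failure-to-file penalty: 8.5% × £100,000.84 = £8,500.07…
Failure-to-pay penalty = 0.25% × £100,000.84 × 12 mo = £3,000.03…
Interest (9%/yr ÷ 12 = 0.75%/month): £100,000.84 × ((1 + 0.0075)^12 − 1) = £9,380.7686…
Penalties + interest = £11,500.0966 + £9,380.7686… = £20,880.87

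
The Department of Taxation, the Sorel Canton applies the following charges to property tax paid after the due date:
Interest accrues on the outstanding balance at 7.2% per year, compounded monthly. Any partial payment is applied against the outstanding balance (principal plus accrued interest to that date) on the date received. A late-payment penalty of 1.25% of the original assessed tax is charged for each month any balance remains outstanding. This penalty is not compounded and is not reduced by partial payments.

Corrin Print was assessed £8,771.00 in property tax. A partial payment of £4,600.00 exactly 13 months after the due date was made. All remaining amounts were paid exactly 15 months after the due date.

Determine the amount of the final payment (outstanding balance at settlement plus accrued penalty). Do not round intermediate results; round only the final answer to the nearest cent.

£6,583.62

Monthly rate = 7.2% ÷ 12 = 0.6%
Balance at month 13: £8,771.0000 × (1 + 0.006)^13 = £9,480.3170…
After £4,600.00 payment: £9,480.3170… − £4,600.00 = £4,880.3170…
Balance at month 15: £4,880.3170… × (1 + 0.006)^2 = £4,939.0565…
Penalty: 15 × 1.25% × £8,771.00 = £1,644.56…
Final settlement = outstanding balance + penalty = £4,939.0565… + £1,644.56… = £6,583.62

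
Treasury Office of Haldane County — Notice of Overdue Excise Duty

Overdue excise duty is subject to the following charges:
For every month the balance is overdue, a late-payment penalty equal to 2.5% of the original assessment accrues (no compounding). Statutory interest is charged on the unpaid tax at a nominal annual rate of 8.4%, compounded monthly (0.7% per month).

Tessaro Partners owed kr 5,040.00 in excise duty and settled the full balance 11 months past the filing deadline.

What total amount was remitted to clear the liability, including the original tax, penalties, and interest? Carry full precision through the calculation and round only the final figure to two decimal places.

kr 6,827.95

Late-payment penalty: 11 × 2.5% × kr 5,040.00 = kr 1,386.00
Interest: kr 5,040.00 × ((1 + 0.007)^11 − 1) = kr 5,040.00 × 0.0797524… = kr 401.9521…
Total = kr 5,040.00 + kr 1,386.0000 + kr 401.9521… = kr 6,827.95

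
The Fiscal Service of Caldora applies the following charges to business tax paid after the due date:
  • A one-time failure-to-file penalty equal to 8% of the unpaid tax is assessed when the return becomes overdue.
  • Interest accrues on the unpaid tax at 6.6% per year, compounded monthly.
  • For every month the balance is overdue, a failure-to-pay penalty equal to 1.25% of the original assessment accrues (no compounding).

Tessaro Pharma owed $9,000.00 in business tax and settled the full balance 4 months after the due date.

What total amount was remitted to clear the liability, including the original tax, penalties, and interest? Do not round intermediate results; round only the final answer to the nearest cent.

$10,369.64

Failure-to-file penalty: 8% × $9,000.00 = $720.00
Failure-to-pay penalty = 1.25% × $9,000.00 × 4 mo = $450.00
Interest (6.6%/yr ÷ 12 = 0.55%/month): $9,000.00 × ((1 + 0.0055)^4 − 1) = $199.6395…
Total = $9,000.00 + $1,170.0000 + $199.6395… = $10,369.64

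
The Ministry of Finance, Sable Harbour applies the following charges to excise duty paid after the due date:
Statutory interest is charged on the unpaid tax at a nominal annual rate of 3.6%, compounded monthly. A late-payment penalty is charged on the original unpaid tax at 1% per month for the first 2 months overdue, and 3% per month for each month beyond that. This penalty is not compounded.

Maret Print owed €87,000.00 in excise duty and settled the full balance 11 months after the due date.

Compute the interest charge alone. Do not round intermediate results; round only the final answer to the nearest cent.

Interest (3.6%/yr ÷ 12 = 0.3%/month): €87,000.00 × ((1 + 0.003)^11 − 1) = €2,914.4549…

€2,914.45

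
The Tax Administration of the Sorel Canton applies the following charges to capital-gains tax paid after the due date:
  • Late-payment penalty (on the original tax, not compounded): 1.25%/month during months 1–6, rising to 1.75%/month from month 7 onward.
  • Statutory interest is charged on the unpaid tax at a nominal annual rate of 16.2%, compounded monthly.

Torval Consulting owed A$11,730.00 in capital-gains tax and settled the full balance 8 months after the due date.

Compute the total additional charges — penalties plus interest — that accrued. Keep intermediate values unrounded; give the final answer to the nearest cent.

A$2,618.64

Penalty, months 1–6: 6 × 1.25% × A$11,730.00 = A$879.75
Penalty, months 7–8: 2 × 1.75% × A$11,730.00 = A$410.55
Interest (16.2%/yr ÷ 12 = 1.35%/month): A$11,730.00 × ((1 + 0.0135)^8 − 1) = A$1,328.3419…
Penalties + interest = A$1,290.3000 + A$1,328.3419… = A$2,618.64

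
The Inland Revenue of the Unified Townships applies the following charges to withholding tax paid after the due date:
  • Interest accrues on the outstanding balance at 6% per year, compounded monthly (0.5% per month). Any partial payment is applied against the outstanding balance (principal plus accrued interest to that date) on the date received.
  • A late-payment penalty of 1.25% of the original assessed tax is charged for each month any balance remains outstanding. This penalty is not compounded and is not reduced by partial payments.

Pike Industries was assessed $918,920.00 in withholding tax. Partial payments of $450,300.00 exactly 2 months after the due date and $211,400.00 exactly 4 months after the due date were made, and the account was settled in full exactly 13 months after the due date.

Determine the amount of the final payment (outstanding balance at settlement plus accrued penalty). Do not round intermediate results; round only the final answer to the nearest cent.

$432,998.92

Balance at month 2: $918,920.0000 × (1 + 0.005)^2 = $928,132.1730
After $450,300.00 payment: $928,132.1730 − $450,300.00 = $477,832.1730
Balance at month 4: $477,832.1730 × (1 + 0.005)^2 = $482,622.4405…
After $211,400.00 payment: $482,622.4405… − $211,400.00 = $271,222.4405…
Balance at month 13: $271,222.4405… × (1 + 0.005)^9 = $283,674.4199…
Penalty: 13 × 1.25% × $918,920.00 = $149,324.50
Final settlement = outstanding balance + penalty = $283,674.4199… + $149,324.50 = $432,998.92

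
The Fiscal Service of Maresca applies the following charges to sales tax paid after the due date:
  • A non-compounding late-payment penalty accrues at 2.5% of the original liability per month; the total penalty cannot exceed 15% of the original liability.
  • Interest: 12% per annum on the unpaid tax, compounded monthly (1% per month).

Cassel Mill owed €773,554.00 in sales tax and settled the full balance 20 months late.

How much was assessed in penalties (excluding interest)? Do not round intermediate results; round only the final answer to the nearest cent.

€116,033.10

Penalty (uncapped): 20 × 2.5% × €773,554.00 = €386,777.00; cap = 15% × €773,554.00 = €116,033.10 → penalty = €116,033.10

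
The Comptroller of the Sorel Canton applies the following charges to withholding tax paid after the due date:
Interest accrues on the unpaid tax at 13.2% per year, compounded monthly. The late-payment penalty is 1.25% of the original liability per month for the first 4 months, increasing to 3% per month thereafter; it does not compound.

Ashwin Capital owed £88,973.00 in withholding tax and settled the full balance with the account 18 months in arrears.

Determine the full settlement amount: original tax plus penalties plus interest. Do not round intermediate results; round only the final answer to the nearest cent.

£150,154.87

Penalty, months 1–4: 4 × 1.25% × £88,973.00 = £4,448.65
Penalty, months 5–18: 14 × 3% × £88,973.00 = £37,368.66
Interest (13.2%/yr ÷ 12 = 1.1%/month): £88,973.00 × ((1 + 0.011)^18 − 1) = £19,364.5562…
Total = £88,973.00 + £41,817.3100 + £19,364.5562… = £150,154.87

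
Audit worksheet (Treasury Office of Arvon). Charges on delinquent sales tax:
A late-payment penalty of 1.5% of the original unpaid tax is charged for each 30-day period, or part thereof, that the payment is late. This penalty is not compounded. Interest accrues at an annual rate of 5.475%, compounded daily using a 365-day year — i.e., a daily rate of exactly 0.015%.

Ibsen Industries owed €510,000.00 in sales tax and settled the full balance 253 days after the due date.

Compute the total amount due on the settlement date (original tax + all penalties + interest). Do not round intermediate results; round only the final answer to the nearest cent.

€598,574.93

Penalty periods: ⌈253/30⌉ = 9; penalty = 9 × 1.5% × €510,000.00 = €68,850.00
Interest: €510,000.00 × ((1 + 0.00015)^253 − 1) = €510,000.00 × 0.03867634… = €19,724.9342…
Total = €510,000.00 + €68,850.0000 + €19,724.9342… = €598,574.93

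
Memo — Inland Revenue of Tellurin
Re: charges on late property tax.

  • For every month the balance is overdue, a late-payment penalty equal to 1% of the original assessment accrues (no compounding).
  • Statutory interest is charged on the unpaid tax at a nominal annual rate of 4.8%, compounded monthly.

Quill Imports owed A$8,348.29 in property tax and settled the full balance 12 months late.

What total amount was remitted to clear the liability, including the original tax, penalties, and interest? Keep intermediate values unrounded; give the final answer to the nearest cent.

A$9,759.74

Late-payment penalty = 1% × A$8,348.29 × 12 mo = A$1,001.79…
Interest (4.8%/yr ÷ 12 = 0.4%/month): A$8,348.29 × ((1 + 0.004)^12 − 1) = A$409.6523…
Total = A$8,348.29 + A$1,001.7948 + A$409.6523… = A$9,759.74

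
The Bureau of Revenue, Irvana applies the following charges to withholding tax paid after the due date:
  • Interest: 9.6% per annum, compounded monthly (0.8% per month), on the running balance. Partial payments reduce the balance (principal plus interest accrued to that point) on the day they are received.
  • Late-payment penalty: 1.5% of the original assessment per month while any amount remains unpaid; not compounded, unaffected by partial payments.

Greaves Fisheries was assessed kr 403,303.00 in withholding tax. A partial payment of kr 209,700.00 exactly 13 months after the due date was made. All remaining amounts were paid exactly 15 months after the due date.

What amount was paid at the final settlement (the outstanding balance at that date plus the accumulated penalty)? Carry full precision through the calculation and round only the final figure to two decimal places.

Balance at month 13: kr 403,303.0000 × (1 + 0.008)^13 = kr 447,320.0554…
After kr 209,700.00 payment: kr 447,320.0554… − kr 209,700.00 = kr 237,620.0554…
Balance at month 15: kr 237,620.0554… × (1 + 0.008)^2 = kr 241,437.1839…
Penalty: 15 × 1.5% × kr 403,303.00 = kr 90,743.18…
Final settlement = outstanding balance + penalty = kr 241,437.1839… + kr 90,743.18… = kr 332,180.36

kr 332,180.36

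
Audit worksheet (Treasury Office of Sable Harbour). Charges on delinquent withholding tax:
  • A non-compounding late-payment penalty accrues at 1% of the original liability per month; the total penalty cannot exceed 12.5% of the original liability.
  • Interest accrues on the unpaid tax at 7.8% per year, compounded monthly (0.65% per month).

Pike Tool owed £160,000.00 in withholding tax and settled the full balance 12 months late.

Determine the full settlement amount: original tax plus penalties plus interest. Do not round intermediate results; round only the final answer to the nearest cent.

Penalty: 12 × 1% × £160,000.00 = £19,200.00 (below the 12.5% cap of £20,000.00)
Interest: £160,000.00 × ((1 + 0.0065)^12 − 1) = £160,000.00 × 0.0808498… = £12,935.9697…
Total = £160,000.00 + £19,200.0000 + £12,935.9697… = £192,135.97

£192,135.97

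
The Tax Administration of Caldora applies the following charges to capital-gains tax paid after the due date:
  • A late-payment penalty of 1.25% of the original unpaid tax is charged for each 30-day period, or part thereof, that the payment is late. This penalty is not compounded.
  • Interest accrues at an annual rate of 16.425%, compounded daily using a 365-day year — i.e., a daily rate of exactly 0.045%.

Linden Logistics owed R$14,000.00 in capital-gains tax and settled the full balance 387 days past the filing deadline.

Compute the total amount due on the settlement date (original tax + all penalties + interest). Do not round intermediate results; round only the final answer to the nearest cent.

Penalty periods: ⌈387/30⌉ = 13; penalty = 13 × 1.25% × R$14,000.00 = R$2,275.00
Interest: R$14,000.00 × ((1 + 0.00045)^387 − 1) = R$14,000.00 × 0.19018746… = R$2,662.6245…
Total = R$14,000.00 + R$2,275.0000 + R$2,662.6245… = R$18,937.62

R$18,937.62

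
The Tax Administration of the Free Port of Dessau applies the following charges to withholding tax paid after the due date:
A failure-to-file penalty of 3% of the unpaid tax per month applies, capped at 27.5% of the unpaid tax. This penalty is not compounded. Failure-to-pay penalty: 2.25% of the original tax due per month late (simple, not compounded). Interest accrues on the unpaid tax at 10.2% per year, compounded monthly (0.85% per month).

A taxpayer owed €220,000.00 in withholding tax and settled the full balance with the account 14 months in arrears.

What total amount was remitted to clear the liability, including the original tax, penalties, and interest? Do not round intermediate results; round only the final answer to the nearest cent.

Failure-to-file: 14 × 3% × €220,000.00 = €92,400.00, capped at 27.5% × €220,000.00 = €60,500.00
Failure-to-pay penalty: 14 × 2.25% × €220,000.00 = €69,300.00
Interest: €220,000.00 × ((1 + 0.0085)^14 − 1) = €220,000.00 × 0.1258036… = €27,676.7935…
Total = €220,000.00 + €129,800.0000 + €27,676.7935… = €377,476.79

€377,476.79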